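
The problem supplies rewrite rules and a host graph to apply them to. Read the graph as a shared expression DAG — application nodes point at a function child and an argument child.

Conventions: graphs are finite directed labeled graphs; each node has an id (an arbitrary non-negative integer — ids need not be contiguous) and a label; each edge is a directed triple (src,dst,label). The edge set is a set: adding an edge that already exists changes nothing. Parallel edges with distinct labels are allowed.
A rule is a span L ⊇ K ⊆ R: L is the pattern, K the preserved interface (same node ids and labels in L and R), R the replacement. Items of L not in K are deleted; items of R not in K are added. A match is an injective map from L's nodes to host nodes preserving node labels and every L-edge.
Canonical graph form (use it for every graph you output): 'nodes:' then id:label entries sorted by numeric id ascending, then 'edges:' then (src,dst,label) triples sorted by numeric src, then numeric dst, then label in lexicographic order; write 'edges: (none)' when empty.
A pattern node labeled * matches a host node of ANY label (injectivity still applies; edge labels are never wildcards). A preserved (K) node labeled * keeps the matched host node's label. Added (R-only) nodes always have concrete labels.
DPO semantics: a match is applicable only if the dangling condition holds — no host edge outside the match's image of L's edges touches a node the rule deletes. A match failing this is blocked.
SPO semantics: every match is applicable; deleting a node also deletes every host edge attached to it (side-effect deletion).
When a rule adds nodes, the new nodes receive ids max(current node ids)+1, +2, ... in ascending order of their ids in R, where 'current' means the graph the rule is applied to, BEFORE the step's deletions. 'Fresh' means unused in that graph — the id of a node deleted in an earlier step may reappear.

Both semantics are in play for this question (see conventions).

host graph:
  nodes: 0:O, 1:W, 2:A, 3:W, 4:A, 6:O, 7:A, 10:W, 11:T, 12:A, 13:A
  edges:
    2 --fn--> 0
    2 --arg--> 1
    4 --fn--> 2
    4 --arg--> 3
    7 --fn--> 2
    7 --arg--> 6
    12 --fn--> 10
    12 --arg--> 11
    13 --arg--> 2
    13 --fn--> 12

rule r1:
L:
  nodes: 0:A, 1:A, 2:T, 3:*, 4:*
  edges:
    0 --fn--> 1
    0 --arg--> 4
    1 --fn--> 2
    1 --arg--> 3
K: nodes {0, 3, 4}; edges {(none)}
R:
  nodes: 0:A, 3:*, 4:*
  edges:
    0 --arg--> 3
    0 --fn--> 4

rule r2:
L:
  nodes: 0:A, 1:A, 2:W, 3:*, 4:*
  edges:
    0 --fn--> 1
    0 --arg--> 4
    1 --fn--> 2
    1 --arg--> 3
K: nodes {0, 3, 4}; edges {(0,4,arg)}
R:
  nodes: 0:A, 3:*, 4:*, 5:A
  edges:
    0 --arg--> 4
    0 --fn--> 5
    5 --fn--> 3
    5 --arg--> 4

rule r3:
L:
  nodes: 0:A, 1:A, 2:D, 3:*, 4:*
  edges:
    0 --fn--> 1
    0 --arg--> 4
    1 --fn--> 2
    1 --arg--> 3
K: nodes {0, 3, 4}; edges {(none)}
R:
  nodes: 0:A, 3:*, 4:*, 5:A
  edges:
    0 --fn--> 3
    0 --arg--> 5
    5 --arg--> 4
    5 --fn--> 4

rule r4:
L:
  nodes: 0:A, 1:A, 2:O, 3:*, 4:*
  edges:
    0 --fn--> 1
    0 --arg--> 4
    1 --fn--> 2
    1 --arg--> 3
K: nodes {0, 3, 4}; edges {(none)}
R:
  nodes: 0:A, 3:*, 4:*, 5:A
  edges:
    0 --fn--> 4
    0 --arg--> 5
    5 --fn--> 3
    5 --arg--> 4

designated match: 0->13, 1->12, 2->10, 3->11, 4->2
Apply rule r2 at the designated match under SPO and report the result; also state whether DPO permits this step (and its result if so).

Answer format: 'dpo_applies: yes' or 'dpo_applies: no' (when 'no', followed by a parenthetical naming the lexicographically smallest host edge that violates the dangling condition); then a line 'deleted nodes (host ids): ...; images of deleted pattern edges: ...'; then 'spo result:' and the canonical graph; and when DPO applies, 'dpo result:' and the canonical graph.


dpo_applies: yes
deleted nodes (host ids): 10, 12; images of deleted pattern edges: (12,10,fn); (12,11,arg); (13,12,fn)
spo result:
nodes: 0:O, 1:W, 2:A, 3:W, 4:A, 6:O, 7:A, 11:T, 13:A, 14:A
edges: (2,0,fn); (2,1,arg); (4,2,fn); (4,3,arg); (7,2,fn); (7,6,arg); (13,2,arg); (13,14,fn); (14,2,arg); (14,11,fn)
dpo result:
nodes: 0:O, 1:W, 2:A, 3:W, 4:A, 6:O, 7:A, 11:T, 13:A, 14:A
edges: (2,0,fn); (2,1,arg); (4,2,fn); (4,3,arg); (7,2,fn); (7,6,arg); (13,2,arg); (13,14,fn); (14,2,arg); (14,11,fn)


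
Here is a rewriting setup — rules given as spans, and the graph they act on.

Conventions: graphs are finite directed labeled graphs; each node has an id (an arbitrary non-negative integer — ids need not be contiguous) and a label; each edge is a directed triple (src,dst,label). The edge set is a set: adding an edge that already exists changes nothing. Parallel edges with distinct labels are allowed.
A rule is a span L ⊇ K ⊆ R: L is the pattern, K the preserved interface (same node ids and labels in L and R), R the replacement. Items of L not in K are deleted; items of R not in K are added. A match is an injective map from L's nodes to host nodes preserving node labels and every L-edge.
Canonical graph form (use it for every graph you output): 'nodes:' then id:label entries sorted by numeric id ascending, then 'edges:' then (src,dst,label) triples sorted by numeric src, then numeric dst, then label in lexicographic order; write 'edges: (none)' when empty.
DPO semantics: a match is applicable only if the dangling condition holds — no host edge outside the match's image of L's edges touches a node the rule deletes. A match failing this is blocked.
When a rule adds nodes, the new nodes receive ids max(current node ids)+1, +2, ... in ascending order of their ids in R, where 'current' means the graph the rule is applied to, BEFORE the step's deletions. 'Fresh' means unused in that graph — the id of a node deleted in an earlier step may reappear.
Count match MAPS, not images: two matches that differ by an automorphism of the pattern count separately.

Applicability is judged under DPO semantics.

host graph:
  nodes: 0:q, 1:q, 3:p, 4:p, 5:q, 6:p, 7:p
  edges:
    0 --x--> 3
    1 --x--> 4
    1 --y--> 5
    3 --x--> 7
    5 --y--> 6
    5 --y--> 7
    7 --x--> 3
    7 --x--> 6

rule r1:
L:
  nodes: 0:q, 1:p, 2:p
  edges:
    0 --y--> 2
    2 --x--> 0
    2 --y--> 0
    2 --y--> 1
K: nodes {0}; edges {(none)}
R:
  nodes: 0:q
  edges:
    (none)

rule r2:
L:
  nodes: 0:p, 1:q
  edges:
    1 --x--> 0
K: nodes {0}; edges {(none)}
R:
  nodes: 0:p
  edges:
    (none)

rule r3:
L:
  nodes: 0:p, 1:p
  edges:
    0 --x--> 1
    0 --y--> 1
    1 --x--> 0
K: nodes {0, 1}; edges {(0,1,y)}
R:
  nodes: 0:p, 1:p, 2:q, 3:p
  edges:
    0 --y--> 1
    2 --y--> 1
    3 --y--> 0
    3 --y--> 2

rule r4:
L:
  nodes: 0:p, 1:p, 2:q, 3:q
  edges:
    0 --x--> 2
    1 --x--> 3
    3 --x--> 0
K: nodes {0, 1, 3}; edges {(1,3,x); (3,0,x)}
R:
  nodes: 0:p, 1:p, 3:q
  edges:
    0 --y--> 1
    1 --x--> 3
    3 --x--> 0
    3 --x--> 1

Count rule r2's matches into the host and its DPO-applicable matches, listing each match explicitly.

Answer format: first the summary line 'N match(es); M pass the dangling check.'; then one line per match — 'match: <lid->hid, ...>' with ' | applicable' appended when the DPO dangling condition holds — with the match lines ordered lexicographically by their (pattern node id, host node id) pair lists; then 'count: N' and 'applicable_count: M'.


2 match(es); 1 pass the dangling check.
match: 0->3, 1->0 | applicable
match: 0->4, 1->1
count: 2
applicable_count: 1


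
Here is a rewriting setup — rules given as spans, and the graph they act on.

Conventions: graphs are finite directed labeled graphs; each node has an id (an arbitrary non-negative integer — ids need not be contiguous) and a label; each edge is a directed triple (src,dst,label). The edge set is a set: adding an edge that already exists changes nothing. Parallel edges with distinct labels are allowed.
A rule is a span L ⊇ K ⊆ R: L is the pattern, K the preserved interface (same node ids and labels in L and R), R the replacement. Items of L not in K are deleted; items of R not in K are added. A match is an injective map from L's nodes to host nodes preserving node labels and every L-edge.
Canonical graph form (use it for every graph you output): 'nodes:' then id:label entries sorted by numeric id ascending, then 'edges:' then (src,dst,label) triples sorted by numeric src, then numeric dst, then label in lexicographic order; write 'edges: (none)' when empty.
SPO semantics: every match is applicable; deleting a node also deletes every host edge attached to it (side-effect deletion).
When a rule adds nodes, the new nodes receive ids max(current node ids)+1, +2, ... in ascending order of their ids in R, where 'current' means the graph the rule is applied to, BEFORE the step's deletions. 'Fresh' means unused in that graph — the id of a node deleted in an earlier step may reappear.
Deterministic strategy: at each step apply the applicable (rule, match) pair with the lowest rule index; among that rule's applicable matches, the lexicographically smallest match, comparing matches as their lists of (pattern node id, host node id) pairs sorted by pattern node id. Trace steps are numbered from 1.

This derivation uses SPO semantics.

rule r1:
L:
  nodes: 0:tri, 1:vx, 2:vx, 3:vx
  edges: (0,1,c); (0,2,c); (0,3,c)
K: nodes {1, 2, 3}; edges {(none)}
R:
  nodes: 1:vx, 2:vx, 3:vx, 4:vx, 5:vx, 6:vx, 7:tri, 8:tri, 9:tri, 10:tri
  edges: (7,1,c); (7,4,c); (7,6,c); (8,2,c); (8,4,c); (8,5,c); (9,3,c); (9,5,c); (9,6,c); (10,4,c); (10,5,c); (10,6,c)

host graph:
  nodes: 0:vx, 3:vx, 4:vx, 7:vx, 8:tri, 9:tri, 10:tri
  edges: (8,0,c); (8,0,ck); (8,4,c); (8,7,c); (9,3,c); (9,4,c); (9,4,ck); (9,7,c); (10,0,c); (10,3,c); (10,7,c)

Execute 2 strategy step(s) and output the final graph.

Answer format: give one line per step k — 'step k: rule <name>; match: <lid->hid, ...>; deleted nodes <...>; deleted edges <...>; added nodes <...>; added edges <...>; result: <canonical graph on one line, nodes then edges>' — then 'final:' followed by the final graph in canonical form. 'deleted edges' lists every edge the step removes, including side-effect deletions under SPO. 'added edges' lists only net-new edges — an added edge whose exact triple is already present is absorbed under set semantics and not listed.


step 1: rule r1; match: 0->8, 1->0, 2->4, 3->7; deleted nodes 8; deleted edges (8,0,c); (8,0,ck); (8,4,c); (8,7,c); added nodes 11, 12, 13, 14, 15, 16, 17; added edges (14,0,c); (14,11,c); (14,13,c); (15,4,c); (15,11,c); (15,12,c); (16,7,c); (16,12,c); (16,13,c); (17,11,c); (17,12,c); (17,13,c); result: nodes: 0:vx, 3:vx, 4:vx, 7:vx, 9:tri, 10:tri, 11:vx, 12:vx, 13:vx, 14:tri, 15:tri, 16:tri, 17:tri edges: (9,3,c); (9,4,c); (9,4,ck); (9,7,c); (10,0,c); (10,3,c); (10,7,c); (14,0,c); (14,11,c); (14,13,c); (15,4,c); (15,11,c); (15,12,c); (16,7,c); (16,12,c); (16,13,c); (17,11,c); (17,12,c); (17,13,c)
step 2: rule r1; match: 0->9, 1->3, 2->4, 3->7; deleted nodes 9; deleted edges (9,3,c); (9,4,c); (9,4,ck); (9,7,c); added nodes 18, 19, 20, 21, 22, 23, 24; added edges (21,3,c); (21,18,c); (21,20,c); (22,4,c); (22,18,c); (22,19,c); (23,7,c); (23,19,c); (23,20,c); (24,18,c); (24,19,c); (24,20,c); result: nodes: 0:vx, 3:vx, 4:vx, 7:vx, 10:tri, 11:vx, 12:vx, 13:vx, 14:tri, 15:tri, 16:tri, 17:tri, 18:vx, 19:vx, 20:vx, 21:tri, 22:tri, 23:tri, 24:tri edges: (10,0,c); (10,3,c); (10,7,c); (14,0,c); (14,11,c); (14,13,c); (15,4,c); (15,11,c); (15,12,c); (16,7,c); (16,12,c); (16,13,c); (17,11,c); (17,12,c); (17,13,c); (21,3,c); (21,18,c); (21,20,c); (22,4,c); (22,18,c); (22,19,c); (23,7,c); (23,19,c); (23,20,c); (24,18,c); (24,19,c); (24,20,c)
final:
nodes: 0:vx, 3:vx, 4:vx, 7:vx, 10:tri, 11:vx, 12:vx, 13:vx, 14:tri, 15:tri, 16:tri, 17:tri, 18:vx, 19:vx, 20:vx, 21:tri, 22:tri, 23:tri, 24:tri
edges: (10,0,c); (10,3,c); (10,7,c); (14,0,c); (14,11,c); (14,13,c); (15,4,c); (15,11,c); (15,12,c); (16,7,c); (16,12,c); (16,13,c); (17,11,c); (17,12,c); (17,13,c); (21,3,c); (21,18,c); (21,20,c); (22,4,c); (22,18,c); (22,19,c); (23,7,c); (23,19,c); (23,20,c); (24,18,c); (24,19,c); (24,20,c)


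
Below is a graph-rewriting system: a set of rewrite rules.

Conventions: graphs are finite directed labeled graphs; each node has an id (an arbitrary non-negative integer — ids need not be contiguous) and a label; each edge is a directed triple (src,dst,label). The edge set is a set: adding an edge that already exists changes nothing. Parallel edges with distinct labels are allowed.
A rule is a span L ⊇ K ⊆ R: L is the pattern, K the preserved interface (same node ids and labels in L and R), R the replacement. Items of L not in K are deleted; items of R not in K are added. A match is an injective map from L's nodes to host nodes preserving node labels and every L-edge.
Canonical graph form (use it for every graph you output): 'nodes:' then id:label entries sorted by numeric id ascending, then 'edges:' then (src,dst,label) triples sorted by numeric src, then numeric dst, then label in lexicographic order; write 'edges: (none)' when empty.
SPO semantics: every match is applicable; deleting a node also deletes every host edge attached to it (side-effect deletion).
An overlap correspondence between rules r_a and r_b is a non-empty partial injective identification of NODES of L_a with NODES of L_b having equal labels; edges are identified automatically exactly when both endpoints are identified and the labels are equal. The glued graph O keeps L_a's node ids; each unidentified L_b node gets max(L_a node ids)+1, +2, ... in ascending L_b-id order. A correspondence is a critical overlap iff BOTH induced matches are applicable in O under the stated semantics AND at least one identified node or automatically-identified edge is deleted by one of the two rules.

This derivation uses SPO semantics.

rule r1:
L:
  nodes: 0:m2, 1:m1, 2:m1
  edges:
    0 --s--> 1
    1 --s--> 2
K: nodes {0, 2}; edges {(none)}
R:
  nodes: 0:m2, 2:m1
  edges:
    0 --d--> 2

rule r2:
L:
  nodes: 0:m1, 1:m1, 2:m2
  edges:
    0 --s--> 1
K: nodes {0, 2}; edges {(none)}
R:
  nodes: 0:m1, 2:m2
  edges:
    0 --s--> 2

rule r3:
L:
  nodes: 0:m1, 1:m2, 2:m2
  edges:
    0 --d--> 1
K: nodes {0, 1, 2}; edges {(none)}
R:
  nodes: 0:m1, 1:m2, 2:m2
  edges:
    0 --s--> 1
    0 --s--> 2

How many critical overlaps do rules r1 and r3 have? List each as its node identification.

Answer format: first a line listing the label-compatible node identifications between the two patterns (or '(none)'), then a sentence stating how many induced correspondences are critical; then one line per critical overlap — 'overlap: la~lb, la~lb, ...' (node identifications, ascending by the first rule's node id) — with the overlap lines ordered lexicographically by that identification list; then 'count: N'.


label-compatible node identifications between L(r1) and L(r3): 0~1, 0~2, 1~0, 2~0
3 of the induced correspondences are critical overlaps of r1 and r3.
overlap: 0~1, 1~0
overlap: 0~2, 1~0
overlap: 1~0
count: 3


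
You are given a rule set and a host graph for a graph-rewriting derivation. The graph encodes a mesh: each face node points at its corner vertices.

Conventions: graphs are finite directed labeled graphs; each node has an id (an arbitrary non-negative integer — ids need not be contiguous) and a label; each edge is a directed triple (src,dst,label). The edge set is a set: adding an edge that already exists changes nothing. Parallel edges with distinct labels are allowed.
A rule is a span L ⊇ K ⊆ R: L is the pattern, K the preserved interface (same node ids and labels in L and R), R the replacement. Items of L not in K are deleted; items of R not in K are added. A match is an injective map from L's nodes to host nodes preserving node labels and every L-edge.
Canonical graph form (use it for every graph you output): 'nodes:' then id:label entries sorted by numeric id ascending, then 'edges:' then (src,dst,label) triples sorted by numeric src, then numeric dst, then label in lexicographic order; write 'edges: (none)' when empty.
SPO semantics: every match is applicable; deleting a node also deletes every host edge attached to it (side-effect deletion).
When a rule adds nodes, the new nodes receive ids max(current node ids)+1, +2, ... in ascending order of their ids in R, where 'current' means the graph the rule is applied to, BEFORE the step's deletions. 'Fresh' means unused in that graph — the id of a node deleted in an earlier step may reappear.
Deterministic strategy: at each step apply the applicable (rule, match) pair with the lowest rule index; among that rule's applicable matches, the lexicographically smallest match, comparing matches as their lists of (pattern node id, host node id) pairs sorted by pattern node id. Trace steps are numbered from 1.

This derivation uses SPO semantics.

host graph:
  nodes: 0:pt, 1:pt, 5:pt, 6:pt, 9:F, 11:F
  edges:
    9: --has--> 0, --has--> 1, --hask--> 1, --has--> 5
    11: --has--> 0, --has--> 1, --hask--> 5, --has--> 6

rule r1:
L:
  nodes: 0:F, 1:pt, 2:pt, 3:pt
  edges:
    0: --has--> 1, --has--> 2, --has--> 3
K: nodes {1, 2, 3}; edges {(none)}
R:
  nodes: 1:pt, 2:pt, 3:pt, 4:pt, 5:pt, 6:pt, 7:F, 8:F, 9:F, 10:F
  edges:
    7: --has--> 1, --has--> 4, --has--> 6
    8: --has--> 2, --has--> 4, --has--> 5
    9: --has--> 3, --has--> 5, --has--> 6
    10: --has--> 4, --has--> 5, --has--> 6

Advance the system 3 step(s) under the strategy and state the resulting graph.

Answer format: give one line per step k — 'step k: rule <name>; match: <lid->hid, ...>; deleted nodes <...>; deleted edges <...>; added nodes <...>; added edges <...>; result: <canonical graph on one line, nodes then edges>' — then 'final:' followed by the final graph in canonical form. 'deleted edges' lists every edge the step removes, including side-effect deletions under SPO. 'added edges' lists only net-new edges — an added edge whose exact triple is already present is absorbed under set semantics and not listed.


step 1: rule r1; match: 0->9, 1->0, 2->1, 3->5; deleted nodes 9; deleted edges (9,0,has); (9,1,has); (9,1,hask); (9,5,has); added nodes 12, 13, 14, 15, 16, 17, 18; added edges (15,0,has); (15,12,has); (15,14,has); (16,1,has); (16,12,has); (16,13,has); (17,5,has); (17,13,has); (17,14,has); (18,12,has); (18,13,has); (18,14,has); result: nodes: 0:pt, 1:pt, 5:pt, 6:pt, 11:F, 12:pt, 13:pt, 14:pt, 15:F, 16:F, 17:F, 18:F edges: (11,0,has); (11,1,has); (11,5,hask); (11,6,has); (15,0,has); (15,12,has); (15,14,has); (16,1,has); (16,12,has); (16,13,has); (17,5,has); (17,13,has); (17,14,has); (18,12,has); (18,13,has); (18,14,has)
step 2: rule r1; match: 0->11, 1->0, 2->1, 3->6; deleted nodes 11; deleted edges (11,0,has); (11,1,has); (11,5,hask); (11,6,has); added nodes 19, 20, 21, 22, 23, 24, 25; added edges (22,0,has); (22,19,has); (22,21,has); (23,1,has); (23,19,has); (23,20,has); (24,6,has); (24,20,has); (24,21,has); (25,19,has); (25,20,has); (25,21,has); result: nodes: 0:pt, 1:pt, 5:pt, 6:pt, 12:pt, 13:pt, 14:pt, 15:F, 16:F, 17:F, 18:F, 19:pt, 20:pt, 21:pt, 22:F, 23:F, 24:F, 25:F edges: (15,0,has); (15,12,has); (15,14,has); (16,1,has); (16,12,has); (16,13,has); (17,5,has); (17,13,has); (17,14,has); (18,12,has); (18,13,has); (18,14,has); (22,0,has); (22,19,has); (22,21,has); (23,1,has); (23,19,has); (23,20,has); (24,6,has); (24,20,has); (24,21,has); (25,19,has); (25,20,has); (25,21,has)
step 3: rule r1; match: 0->15, 1->0, 2->12, 3->14; deleted nodes 15; deleted edges (15,0,has); (15,12,has); (15,14,has); added nodes 26, 27, 28, 29, 30, 31, 32; added edges (29,0,has); (29,26,has); (29,28,has); (30,12,has); (30,26,has); (30,27,has); (31,14,has); (31,27,has); (31,28,has); (32,26,has); (32,27,has); (32,28,has); result: nodes: 0:pt, 1:pt, 5:pt, 6:pt, 12:pt, 13:pt, 14:pt, 16:F, 17:F, 18:F, 19:pt, 20:pt, 21:pt, 22:F, 23:F, 24:F, 25:F, 26:pt, 27:pt, 28:pt, 29:F, 30:F, 31:F, 32:F edges: (16,1,has); (16,12,has); (16,13,has); (17,5,has); (17,13,has); (17,14,has); (18,12,has); (18,13,has); (18,14,has); (22,0,has); (22,19,has); (22,21,has); (23,1,has); (23,19,has); (23,20,has); (24,6,has); (24,20,has); (24,21,has); (25,19,has); (25,20,has); (25,21,has); (29,0,has); (29,26,has); (29,28,has); (30,12,has); (30,26,has); (30,27,has); (31,14,has); (31,27,has); (31,28,has); (32,26,has); (32,27,has); (32,28,has)
final:
nodes: 0:pt, 1:pt, 5:pt, 6:pt, 12:pt, 13:pt, 14:pt, 16:F, 17:F, 18:F, 19:pt, 20:pt, 21:pt, 22:F, 23:F, 24:F, 25:F, 26:pt, 27:pt, 28:pt, 29:F, 30:F, 31:F, 32:F
edges: (16,1,has); (16,12,has); (16,13,has); (17,5,has); (17,13,has); (17,14,has); (18,12,has); (18,13,has); (18,14,has); (22,0,has); (22,19,has); (22,21,has); (23,1,has); (23,19,has); (23,20,has); (24,6,has); (24,20,has); (24,21,has); (25,19,has); (25,20,has); (25,21,has); (29,0,has); (29,26,has); (29,28,has); (30,12,has); (30,26,has); (30,27,has); (31,14,has); (31,27,has); (31,28,has); (32,26,has); (32,27,has); (32,28,has)


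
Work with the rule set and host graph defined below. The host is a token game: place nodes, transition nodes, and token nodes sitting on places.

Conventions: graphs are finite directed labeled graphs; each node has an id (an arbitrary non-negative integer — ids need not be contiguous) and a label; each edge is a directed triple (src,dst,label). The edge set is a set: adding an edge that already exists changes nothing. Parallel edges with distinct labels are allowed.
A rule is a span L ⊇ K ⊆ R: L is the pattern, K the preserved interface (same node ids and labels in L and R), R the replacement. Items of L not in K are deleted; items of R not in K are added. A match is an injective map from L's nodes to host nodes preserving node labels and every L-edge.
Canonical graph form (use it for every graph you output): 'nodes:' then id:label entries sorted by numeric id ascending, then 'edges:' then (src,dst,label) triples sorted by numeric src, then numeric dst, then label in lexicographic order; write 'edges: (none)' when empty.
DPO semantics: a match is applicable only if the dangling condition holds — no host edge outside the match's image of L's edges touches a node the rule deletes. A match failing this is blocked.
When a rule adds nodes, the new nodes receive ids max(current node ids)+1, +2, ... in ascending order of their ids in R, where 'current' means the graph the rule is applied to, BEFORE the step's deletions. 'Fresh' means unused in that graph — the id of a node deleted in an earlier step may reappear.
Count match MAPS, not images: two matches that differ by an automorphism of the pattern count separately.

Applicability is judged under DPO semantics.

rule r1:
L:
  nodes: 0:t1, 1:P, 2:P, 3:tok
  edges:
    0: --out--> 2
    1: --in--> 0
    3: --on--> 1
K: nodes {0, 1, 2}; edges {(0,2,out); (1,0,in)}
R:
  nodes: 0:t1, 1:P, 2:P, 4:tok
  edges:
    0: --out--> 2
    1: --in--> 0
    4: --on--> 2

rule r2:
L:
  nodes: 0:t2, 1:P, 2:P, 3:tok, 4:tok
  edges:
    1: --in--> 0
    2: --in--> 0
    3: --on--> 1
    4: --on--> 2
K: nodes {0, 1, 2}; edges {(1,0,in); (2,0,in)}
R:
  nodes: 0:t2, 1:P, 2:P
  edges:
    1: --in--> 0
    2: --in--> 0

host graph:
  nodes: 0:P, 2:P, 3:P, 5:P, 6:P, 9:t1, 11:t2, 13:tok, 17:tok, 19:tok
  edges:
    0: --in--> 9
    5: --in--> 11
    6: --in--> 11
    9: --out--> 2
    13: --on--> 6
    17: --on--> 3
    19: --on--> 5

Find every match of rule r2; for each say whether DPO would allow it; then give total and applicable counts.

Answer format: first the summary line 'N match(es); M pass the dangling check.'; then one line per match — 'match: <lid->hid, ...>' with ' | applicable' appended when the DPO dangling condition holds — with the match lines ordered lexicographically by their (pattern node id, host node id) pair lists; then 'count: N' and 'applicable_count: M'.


2 match(es); 2 pass the dangling check.
match: 0->11, 1->5, 2->6, 3->19, 4->13 | applicable
match: 0->11, 1->6, 2->5, 3->13, 4->19 | applicable
count: 2
applicable_count: 2


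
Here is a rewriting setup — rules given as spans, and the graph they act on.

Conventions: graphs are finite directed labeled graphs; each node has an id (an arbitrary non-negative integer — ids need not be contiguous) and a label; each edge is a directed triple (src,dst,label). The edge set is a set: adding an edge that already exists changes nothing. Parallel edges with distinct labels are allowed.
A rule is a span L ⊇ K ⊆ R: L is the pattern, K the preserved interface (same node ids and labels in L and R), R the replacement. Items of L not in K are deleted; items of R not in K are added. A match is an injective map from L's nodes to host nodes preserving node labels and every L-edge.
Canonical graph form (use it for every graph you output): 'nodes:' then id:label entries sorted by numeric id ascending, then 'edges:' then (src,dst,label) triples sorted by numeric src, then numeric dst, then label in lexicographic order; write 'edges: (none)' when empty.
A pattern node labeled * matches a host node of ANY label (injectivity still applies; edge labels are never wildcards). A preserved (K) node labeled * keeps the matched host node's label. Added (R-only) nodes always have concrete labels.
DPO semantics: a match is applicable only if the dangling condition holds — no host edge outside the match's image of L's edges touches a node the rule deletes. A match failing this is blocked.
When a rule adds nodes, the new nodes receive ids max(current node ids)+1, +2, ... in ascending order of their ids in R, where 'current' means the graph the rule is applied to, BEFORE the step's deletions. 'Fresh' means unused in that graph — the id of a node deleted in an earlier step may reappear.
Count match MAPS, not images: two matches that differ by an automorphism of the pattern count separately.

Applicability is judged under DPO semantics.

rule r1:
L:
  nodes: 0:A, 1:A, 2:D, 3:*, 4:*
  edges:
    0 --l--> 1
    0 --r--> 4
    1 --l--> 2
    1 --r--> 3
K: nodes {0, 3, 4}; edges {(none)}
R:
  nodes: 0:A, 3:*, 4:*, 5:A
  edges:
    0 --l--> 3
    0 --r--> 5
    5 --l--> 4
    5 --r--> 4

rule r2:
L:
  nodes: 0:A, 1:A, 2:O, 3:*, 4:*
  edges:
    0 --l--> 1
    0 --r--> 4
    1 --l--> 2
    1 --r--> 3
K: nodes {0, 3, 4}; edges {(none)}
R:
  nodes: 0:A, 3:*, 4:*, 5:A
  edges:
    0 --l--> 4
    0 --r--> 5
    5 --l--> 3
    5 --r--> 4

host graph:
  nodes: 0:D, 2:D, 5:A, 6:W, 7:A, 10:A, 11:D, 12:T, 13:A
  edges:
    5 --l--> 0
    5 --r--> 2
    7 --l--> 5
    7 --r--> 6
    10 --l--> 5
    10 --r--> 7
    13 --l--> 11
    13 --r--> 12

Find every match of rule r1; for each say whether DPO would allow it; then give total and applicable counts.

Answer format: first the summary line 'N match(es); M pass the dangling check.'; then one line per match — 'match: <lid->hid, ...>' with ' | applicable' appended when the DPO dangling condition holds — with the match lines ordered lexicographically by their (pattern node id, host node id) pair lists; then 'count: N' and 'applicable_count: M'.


2 match(es); 0 pass the dangling check.
match: 0->7, 1->5, 2->0, 3->2, 4->6
match: 0->10, 1->5, 2->0, 3->2, 4->7
count: 2
applicable_count: 0


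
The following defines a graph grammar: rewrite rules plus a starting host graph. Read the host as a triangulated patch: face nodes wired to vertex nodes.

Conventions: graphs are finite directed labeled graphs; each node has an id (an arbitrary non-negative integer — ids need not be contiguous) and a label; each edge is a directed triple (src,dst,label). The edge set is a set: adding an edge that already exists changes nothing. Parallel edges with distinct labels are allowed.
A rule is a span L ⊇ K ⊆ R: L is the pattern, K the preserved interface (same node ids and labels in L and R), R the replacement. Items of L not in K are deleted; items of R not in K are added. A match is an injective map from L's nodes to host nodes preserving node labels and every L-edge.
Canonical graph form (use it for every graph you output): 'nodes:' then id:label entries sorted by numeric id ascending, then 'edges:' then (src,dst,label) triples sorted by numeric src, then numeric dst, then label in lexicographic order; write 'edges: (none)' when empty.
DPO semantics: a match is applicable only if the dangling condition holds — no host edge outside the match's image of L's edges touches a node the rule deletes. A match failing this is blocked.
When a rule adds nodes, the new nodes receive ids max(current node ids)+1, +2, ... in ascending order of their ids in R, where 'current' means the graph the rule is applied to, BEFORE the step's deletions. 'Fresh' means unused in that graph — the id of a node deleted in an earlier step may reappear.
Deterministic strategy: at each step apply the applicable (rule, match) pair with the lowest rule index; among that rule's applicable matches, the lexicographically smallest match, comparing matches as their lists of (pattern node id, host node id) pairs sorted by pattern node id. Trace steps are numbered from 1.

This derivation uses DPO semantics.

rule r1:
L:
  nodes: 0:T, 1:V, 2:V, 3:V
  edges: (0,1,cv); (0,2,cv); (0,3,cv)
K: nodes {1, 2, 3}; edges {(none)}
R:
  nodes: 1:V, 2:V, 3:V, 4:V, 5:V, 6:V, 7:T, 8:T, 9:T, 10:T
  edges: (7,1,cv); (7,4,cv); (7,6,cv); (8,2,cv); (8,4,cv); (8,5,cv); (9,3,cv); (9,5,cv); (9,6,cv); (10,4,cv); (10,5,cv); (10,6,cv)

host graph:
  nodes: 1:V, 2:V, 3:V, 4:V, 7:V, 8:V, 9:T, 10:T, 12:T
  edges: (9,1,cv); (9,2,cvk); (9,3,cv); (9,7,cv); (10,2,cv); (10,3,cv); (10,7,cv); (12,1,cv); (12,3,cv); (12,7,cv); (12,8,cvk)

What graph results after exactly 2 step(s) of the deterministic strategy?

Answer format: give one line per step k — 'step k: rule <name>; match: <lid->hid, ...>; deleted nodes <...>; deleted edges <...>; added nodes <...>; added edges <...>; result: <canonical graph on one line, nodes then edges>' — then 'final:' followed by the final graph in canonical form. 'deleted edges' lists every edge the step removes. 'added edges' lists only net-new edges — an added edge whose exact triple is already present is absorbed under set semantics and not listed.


step 1: rule r1; match: 0->10, 1->2, 2->3, 3->7; deleted nodes 10; deleted edges (10,2,cv); (10,3,cv); (10,7,cv); added nodes 13, 14, 15, 16, 17, 18, 19; added edges (16,2,cv); (16,13,cv); (16,15,cv); (17,3,cv); (17,13,cv); (17,14,cv); (18,7,cv); (18,14,cv); (18,15,cv); (19,13,cv); (19,14,cv); (19,15,cv); result: nodes: 1:V, 2:V, 3:V, 4:V, 7:V, 8:V, 9:T, 12:T, 13:V, 14:V, 15:V, 16:T, 17:T, 18:T, 19:T edges: (9,1,cv); (9,2,cvk); (9,3,cv); (9,7,cv); (12,1,cv); (12,3,cv); (12,7,cv); (12,8,cvk); (16,2,cv); (16,13,cv); (16,15,cv); (17,3,cv); (17,13,cv); (17,14,cv); (18,7,cv); (18,14,cv); (18,15,cv); (19,13,cv); (19,14,cv); (19,15,cv)
step 2: rule r1; match: 0->16, 1->2, 2->13, 3->15; deleted nodes 16; deleted edges (16,2,cv); (16,13,cv); (16,15,cv); added nodes 20, 21, 22, 23, 24, 25, 26; added edges (23,2,cv); (23,20,cv); (23,22,cv); (24,13,cv); (24,20,cv); (24,21,cv); (25,15,cv); (25,21,cv); (25,22,cv); (26,20,cv); (26,21,cv); (26,22,cv); result: nodes: 1:V, 2:V, 3:V, 4:V, 7:V, 8:V, 9:T, 12:T, 13:V, 14:V, 15:V, 17:T, 18:T, 19:T, 20:V, 21:V, 22:V, 23:T, 24:T, 25:T, 26:T edges: (9,1,cv); (9,2,cvk); (9,3,cv); (9,7,cv); (12,1,cv); (12,3,cv); (12,7,cv); (12,8,cvk); (17,3,cv); (17,13,cv); (17,14,cv); (18,7,cv); (18,14,cv); (18,15,cv); (19,13,cv); (19,14,cv); (19,15,cv); (23,2,cv); (23,20,cv); (23,22,cv); (24,13,cv); (24,20,cv); (24,21,cv); (25,15,cv); (25,21,cv); (25,22,cv); (26,20,cv); (26,21,cv); (26,22,cv)
final:
nodes: 1:V, 2:V, 3:V, 4:V, 7:V, 8:V, 9:T, 12:T, 13:V, 14:V, 15:V, 17:T, 18:T, 19:T, 20:V, 21:V, 22:V, 23:T, 24:T, 25:T, 26:T
edges: (9,1,cv); (9,2,cvk); (9,3,cv); (9,7,cv); (12,1,cv); (12,3,cv); (12,7,cv); (12,8,cvk); (17,3,cv); (17,13,cv); (17,14,cv); (18,7,cv); (18,14,cv); (18,15,cv); (19,13,cv); (19,14,cv); (19,15,cv); (23,2,cv); (23,20,cv); (23,22,cv); (24,13,cv); (24,20,cv); (24,21,cv); (25,15,cv); (25,21,cv); (25,22,cv); (26,20,cv); (26,21,cv); (26,22,cv)


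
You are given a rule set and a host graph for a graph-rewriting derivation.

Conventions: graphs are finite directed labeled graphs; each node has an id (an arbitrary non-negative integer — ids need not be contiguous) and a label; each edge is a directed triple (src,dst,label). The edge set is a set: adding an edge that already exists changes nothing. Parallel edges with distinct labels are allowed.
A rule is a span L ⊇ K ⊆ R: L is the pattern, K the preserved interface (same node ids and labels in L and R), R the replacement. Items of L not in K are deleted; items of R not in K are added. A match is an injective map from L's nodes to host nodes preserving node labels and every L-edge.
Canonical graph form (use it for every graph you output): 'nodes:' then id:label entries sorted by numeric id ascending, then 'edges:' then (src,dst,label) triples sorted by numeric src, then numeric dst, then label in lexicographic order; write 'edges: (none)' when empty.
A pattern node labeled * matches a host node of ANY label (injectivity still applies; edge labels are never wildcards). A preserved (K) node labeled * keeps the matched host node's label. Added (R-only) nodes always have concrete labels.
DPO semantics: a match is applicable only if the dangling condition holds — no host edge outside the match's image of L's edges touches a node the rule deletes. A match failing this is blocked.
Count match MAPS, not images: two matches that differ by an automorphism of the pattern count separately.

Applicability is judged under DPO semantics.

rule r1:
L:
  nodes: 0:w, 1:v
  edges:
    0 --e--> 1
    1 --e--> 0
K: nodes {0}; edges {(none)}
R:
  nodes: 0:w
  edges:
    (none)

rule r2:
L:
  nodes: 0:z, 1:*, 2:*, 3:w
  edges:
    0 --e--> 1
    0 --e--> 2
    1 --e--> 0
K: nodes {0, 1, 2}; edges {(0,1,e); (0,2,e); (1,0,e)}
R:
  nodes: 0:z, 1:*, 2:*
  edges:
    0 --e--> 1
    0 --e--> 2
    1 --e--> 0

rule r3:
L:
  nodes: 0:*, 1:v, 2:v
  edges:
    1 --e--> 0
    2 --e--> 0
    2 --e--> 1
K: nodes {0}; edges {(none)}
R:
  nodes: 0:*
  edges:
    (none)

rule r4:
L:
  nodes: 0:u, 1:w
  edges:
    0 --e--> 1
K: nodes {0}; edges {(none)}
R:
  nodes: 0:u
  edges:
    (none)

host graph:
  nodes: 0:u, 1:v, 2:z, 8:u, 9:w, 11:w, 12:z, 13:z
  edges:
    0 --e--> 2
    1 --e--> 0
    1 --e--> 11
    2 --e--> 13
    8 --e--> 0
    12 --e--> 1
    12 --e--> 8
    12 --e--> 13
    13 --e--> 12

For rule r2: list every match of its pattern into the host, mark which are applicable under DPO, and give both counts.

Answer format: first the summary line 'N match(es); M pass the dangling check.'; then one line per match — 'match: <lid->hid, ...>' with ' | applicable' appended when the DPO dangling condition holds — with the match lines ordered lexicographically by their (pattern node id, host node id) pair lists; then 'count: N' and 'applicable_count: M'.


4 match(es); 2 pass the dangling check.
match: 0->12, 1->13, 2->1, 3->9 | applicable
match: 0->12, 1->13, 2->1, 3->11
match: 0->12, 1->13, 2->8, 3->9 | applicable
match: 0->12, 1->13, 2->8, 3->11
count: 4
applicable_count: 2


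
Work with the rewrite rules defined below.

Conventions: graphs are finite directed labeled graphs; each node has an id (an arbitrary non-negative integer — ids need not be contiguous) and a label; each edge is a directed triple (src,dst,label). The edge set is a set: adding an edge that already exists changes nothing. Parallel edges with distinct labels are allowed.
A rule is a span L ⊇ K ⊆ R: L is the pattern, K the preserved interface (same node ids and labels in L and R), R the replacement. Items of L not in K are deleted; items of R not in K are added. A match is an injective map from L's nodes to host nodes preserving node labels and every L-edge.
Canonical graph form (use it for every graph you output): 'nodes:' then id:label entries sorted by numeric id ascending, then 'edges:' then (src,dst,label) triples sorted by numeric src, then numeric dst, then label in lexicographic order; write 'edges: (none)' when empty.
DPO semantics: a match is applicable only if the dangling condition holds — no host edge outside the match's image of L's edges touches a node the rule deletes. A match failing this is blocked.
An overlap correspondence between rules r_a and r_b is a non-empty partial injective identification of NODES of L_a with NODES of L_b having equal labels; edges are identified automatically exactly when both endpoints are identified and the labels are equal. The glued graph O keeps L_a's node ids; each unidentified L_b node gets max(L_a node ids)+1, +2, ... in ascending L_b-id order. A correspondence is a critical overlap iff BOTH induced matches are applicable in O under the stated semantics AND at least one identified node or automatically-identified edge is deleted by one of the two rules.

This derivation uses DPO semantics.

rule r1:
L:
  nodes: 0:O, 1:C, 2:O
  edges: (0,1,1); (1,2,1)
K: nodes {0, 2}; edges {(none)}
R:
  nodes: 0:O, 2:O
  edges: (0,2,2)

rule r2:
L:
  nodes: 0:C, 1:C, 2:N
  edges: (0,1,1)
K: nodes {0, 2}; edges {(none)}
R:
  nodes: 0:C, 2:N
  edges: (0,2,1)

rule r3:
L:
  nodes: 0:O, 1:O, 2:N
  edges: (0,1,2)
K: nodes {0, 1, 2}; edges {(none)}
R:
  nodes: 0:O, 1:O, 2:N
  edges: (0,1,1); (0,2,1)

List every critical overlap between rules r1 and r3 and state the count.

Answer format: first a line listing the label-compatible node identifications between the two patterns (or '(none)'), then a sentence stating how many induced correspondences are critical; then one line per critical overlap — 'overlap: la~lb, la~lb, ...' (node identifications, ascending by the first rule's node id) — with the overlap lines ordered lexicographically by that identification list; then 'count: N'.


label-compatible node identifications between L(r1) and L(r3): 0~0, 0~1, 2~0, 2~1
0 of the induced correspondences are critical overlaps of r1 and r3.
count: 0


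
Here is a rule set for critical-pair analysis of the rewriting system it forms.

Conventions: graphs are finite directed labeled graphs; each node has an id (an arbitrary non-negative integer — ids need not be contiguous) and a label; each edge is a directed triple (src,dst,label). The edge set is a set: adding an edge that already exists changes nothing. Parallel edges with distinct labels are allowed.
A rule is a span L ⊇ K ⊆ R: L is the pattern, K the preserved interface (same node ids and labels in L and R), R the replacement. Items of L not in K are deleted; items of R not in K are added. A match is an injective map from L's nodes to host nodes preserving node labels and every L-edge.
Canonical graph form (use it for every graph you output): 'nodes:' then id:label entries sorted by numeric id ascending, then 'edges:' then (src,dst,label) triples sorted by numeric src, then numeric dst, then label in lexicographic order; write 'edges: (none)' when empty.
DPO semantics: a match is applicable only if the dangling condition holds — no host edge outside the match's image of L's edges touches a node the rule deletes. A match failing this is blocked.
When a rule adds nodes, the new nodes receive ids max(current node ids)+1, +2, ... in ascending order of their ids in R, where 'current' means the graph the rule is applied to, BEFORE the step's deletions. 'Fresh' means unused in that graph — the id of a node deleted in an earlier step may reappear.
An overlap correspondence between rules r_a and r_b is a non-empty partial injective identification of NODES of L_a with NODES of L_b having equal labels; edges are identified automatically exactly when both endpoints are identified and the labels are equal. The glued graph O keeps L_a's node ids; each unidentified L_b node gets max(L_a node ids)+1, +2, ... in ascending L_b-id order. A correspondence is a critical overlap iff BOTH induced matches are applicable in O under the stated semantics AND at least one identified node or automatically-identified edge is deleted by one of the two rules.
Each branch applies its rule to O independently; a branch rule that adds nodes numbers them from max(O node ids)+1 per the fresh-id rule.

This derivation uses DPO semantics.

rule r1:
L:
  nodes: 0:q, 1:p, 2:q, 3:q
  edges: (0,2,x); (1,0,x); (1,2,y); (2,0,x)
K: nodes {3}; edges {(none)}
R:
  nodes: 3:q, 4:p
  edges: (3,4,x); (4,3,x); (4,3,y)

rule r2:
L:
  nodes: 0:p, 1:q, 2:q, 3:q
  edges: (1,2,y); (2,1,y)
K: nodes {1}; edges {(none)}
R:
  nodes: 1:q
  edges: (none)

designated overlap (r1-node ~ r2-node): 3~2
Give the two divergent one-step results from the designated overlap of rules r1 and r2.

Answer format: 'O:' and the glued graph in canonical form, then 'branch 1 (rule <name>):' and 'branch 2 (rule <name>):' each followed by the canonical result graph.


O:
nodes: 0:q, 1:p, 2:q, 3:q, 4:p, 5:q, 6:q
edges: (0,2,x); (1,0,x); (1,2,y); (2,0,x); (3,5,y); (5,3,y)
branch 1 (rule r1):
nodes: 3:q, 4:p, 5:q, 6:q, 7:p
edges: (3,5,y); (3,7,x); (5,3,y); (7,3,x); (7,3,y)
branch 2 (rule r2):
nodes: 0:q, 1:p, 2:q, 5:q
edges: (0,2,x); (1,0,x); (1,2,y); (2,0,x)
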